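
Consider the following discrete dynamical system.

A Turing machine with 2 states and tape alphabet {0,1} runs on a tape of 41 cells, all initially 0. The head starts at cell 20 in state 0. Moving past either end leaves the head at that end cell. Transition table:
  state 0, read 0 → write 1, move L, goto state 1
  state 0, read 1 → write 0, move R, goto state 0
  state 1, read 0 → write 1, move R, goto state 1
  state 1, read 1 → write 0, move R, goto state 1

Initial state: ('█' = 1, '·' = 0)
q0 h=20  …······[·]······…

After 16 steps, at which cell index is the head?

gen 0: q0 h=20  …······[·]······…
gen 1: q1 h=19  …······[·]█·····…
gen 2: q1 h=20  …·····█[█]······…
gen 3: q1 h=21  …····█·[·]······…
gen 4: q1 h=22  …···█·█[·]······…
gen 5: q1 h=23  …··█·██[·]······…
gen 6: q1 h=24  …·█·███[·]······…
gen 7: q1 h=25  …█·████[·]······…
gen 8: q1 h=26  …·█████[·]······…
gen 9: q1 h=27  …██████[·]······…
gen 10: q1 h=28  …██████[·]······…
gen 11: q1 h=29  …██████[·]······…
gen 12: q1 h=30  …██████[·]······…
gen 13: q1 h=31  …██████[·]······…
gen 14: q1 h=32  …██████[·]······…
gen 15: q1 h=33  …██████[·]······…
gen 16: q1 h=34  …██████[·]······|

34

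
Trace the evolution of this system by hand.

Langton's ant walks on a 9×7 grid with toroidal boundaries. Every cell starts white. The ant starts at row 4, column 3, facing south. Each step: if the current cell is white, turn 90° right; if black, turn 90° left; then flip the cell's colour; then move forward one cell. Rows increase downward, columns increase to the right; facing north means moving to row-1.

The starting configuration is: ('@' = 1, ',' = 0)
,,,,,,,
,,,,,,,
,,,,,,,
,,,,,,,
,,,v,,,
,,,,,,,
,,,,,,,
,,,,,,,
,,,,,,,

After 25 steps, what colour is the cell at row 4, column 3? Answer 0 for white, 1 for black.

0

0) ,,,,,,,
,,,,,,,
,,,,,,,
,,,,,,,
,,,v,,,
,,,,,,,
,,,,,,,
,,,,,,,
,,,,,,,
1) ,,,,,,,
,,,,,,,
,,,,,,,
,,,,,,,
,,<@,,,
,,,,,,,
,,,,,,,
,,,,,,,
,,,,,,,
2) ,,,,,,,
,,,,,,,
,,,,,,,
,,^,,,,
,,@@,,,
,,,,,,,
,,,,,,,
,,,,,,,
,,,,,,,
3) ,,,,,,,
,,,,,,,
,,,,,,,
,,@>,,,
,,@@,,,
,,,,,,,
,,,,,,,
,,,,,,,
,,,,,,,
4) ,,,,,,,
,,,,,,,
,,,,,,,
,,@@,,,
,,@v,,,
,,,,,,,
,,,,,,,
,,,,,,,
,,,,,,,
5) ,,,,,,,
,,,,,,,
,,,,,,,
,,@@,,,
,,@,>,,
,,,,,,,
,,,,,,,
,,,,,,,
,,,,,,,
6) ,,,,,,,
,,,,,,,
,,,,,,,
,,@@,,,
,,@,@,,
,,,,v,,
,,,,,,,
,,,,,,,
,,,,,,,
7) ,,,,,,,
,,,,,,,
,,,,,,,
,,@@,,,
,,@,@,,
,,,<@,,
,,,,,,,
,,,,,,,
,,,,,,,
8) ,,,,,,,
,,,,,,,
,,,,,,,
,,@@,,,
,,@^@,,
,,,@@,,
,,,,,,,
,,,,,,,
,,,,,,,
9) ,,,,,,,
,,,,,,,
,,,,,,,
,,@@,,,
,,@@>,,
,,,@@,,
,,,,,,,
,,,,,,,
,,,,,,,
10) ,,,,,,,
,,,,,,,
,,,,,,,
,,@@^,,
,,@@,,,
,,,@@,,
,,,,,,,
,,,,,,,
,,,,,,,
11) ,,,,,,,
,,,,,,,
,,,,,,,
,,@@@>,
,,@@,,,
,,,@@,,
,,,,,,,
,,,,,,,
,,,,,,,
12) ,,,,,,,
,,,,,,,
,,,,,,,
,,@@@@,
,,@@,v,
,,,@@,,
,,,,,,,
,,,,,,,
,,,,,,,
13) ,,,,,,,
,,,,,,,
,,,,,,,
,,@@@@,
,,@@<@,
,,,@@,,
,,,,,,,
,,,,,,,
,,,,,,,
14) ,,,,,,,
,,,,,,,
,,,,,,,
,,@@^@,
,,@@@@,
,,,@@,,
,,,,,,,
,,,,,,,
,,,,,,,
15) ,,,,,,,
,,,,,,,
,,,,,,,
,,@<,@,
,,@@@@,
,,,@@,,
,,,,,,,
,,,,,,,
,,,,,,,
16) ,,,,,,,
,,,,,,,
,,,,,,,
,,@,,@,
,,@v@@,
,,,@@,,
,,,,,,,
,,,,,,,
,,,,,,,
17) ,,,,,,,
,,,,,,,
,,,,,,,
,,@,,@,
,,@,>@,
,,,@@,,
,,,,,,,
,,,,,,,
,,,,,,,
18) ,,,,,,,
,,,,,,,
,,,,,,,
,,@,^@,
,,@,,@,
,,,@@,,
,,,,,,,
,,,,,,,
,,,,,,,
19) ,,,,,,,
,,,,,,,
,,,,,,,
,,@,@>,
,,@,,@,
,,,@@,,
,,,,,,,
,,,,,,,
,,,,,,,
20) ,,,,,,,
,,,,,,,
,,,,,^,
,,@,@,,
,,@,,@,
,,,@@,,
,,,,,,,
,,,,,,,
,,,,,,,
21) ,,,,,,,
,,,,,,,
,,,,,@>
,,@,@,,
,,@,,@,
,,,@@,,
,,,,,,,
,,,,,,,
,,,,,,,
22) ,,,,,,,
,,,,,,,
,,,,,@@
,,@,@,v
,,@,,@,
,,,@@,,
,,,,,,,
,,,,,,,
,,,,,,,
23) ,,,,,,,
,,,,,,,
,,,,,@@
,,@,@<@
,,@,,@,
,,,@@,,
,,,,,,,
,,,,,,,
,,,,,,,
24) ,,,,,,,
,,,,,,,
,,,,,^@
,,@,@@@
,,@,,@,
,,,@@,,
,,,,,,,
,,,,,,,
,,,,,,,
25) ,,,,,,,
,,,,,,,
,,,,<,@
,,@,@@@
,,@,,@,
,,,@@,,
,,,,,,,
,,,,,,,
,,,,,,,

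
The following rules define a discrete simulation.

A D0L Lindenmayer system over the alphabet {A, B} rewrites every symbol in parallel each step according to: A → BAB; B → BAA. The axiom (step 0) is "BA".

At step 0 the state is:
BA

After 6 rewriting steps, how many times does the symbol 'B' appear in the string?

[0] BA
[1] BAABAB
[2] BAABABBABBAABABBAA
[3] BAABABBABBAABABBAABAABABBAABAABABBABBAABABBAABAABABBAB
[4] BAABABBABBAABABBAABAABABBAABAABABBABBAABABBAABAABABBABBAAB…BBAABAABABBABBAABABBAABAABABBABBAABABBABBAABABBAABAABABBAA  (len 162)
[5] BAABABBABBAABABBAABAABABBAABAABABBABBAABABBAABAABABBABBAAB…BBAABAABABBABBAABABBAABAABABBABBAABABBABBAABABBAABAABABBAB  (len 486)
[6] BAABABBABBAABABBAABAABABBAABAABABBABBAABABBAABAABABBABBAAB…BBAABAABABBABBAABABBAABAABABBABBAABABBABBAABABBAABAABABBAA  (len 1458)

729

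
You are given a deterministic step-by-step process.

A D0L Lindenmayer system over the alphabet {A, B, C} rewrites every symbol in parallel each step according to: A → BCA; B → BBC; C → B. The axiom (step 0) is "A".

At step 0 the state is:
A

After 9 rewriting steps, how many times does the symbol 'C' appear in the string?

0) A
1) BCA
2) BBCBBCA
3) BBCBBCBBBCBBCBBCA
4) BBCBBCBBBCBBCBBBCBBCBBCBBBCBBCBBBCBBCBBCA
5) BBCBBCBBBCBBCBBBCBBCBBCBBBCBBCBBBCBBCBBCBBBCBBCBBBCBBCBBBCBBCBBCBBBCBBCBBBCBBCBBCBBBCBBCBBBCBBCBBCA
6) BBCBBCBBBCBBCBBBCBBCBBCBBBCBBCBBBCBBCBBCBBBCBBCBBBCBBCBBBC…BBCBBCBBBCBBCBBBCBBCBBCBBBCBBCBBBCBBCBBCBBBCBBCBBBCBBCBBCA  (len 239)
7) BBCBBCBBBCBBCBBBCBBCBBCBBBCBBCBBBCBBCBBCBBBCBBCBBBCBBCBBBC…BBCBBCBBBCBBCBBBCBBCBBCBBBCBBCBBBCBBCBBCBBBCBBCBBBCBBCBBCA  (len 577)
8) BBCBBCBBBCBBCBBBCBBCBBCBBBCBBCBBBCBBCBBCBBBCBBCBBBCBBCBBBC…BBCBBCBBBCBBCBBBCBBCBBCBBBCBBCBBBCBBCBBCBBBCBBCBBBCBBCBBCA  (len 1393)
9) BBCBBCBBBCBBCBBBCBBCBBCBBBCBBCBBBCBBCBBCBBBCBBCBBBCBBCBBBC…BBCBBCBBBCBBCBBBCBBCBBCBBBCBBCBBBCBBCBBCBBBCBBCBBBCBBCBBCA  (len 3363)

985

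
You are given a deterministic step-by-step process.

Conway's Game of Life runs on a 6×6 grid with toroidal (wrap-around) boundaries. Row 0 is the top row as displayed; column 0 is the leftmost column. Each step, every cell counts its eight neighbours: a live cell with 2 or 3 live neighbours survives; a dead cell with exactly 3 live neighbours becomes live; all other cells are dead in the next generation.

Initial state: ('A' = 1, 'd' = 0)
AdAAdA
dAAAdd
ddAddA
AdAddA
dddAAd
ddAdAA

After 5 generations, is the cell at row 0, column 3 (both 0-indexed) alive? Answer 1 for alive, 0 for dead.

step 0: AdAAdA
dAAAdd
ddAddA
AdAddA
dddAAd
ddAdAA
step 1: AddddA
dddddA
ddddAA
AAAddA
AAAddd
AAAddd
step 2: dddddA
dddddd
dAddAd
ddAAAd
dddAdd
ddAddd
step 3: dddddd
dddddd
ddAdAd
ddAdAd
ddddAd
dddddd
step 4: dddddd
dddddd
dddddd
ddddAA
dddAdd
dddddd
step 5: dddddd
dddddd
dddddd
ddddAd
ddddAd
dddddd

0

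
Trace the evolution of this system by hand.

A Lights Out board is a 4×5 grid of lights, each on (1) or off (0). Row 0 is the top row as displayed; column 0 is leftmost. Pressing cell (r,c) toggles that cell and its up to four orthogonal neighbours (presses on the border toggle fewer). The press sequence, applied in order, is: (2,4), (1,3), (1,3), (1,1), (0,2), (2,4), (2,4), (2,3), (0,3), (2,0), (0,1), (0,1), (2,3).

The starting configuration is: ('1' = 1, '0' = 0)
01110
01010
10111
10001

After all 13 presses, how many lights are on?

t=0: 01110
01010
10111
10001
t=1: 01110
01011
10100
10000
t=2: 01100
01100
10110
10000
t=3: 01110
01011
10100
10000
t=4: 00110
10111
11100
10000
t=5: 01000
10011
11100
10000
t=6: 01000
10010
11111
10001
t=7: 01000
10011
11100
10000
t=8: 01000
10001
11011
10010
t=9: 01111
10011
11011
10010
t=10: 01111
00011
00011
00010
t=11: 10011
01011
00011
00010
t=12: 01111
00011
00011
00010
t=13: 01111
00001
00100
00000

6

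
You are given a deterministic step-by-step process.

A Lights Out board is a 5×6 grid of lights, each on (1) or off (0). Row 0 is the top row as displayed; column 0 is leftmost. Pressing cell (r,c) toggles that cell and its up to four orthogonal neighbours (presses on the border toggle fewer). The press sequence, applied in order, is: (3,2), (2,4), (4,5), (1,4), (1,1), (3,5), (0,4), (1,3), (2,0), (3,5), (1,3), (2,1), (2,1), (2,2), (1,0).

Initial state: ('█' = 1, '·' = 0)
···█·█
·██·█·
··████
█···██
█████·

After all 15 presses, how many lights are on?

t=0: ···█·█
·██·█·
··████
█···██
█████·
t=1: ···█·█
·██·█·
···███
██████
██·██·
t=2: ···█·█
·██···
······
████·█
██·██·
t=3: ···█·█
·██···
······
████··
██·█·█
t=4: ···███
·█████
····█·
████··
██·█·█
t=5: ·█·███
█··███
·█··█·
████··
██·█·█
t=6: ·█·███
█··███
·█··██
██████
██·█··
t=7: ·█····
█··█·█
·█··██
██████
██·█··
t=8: ·█·█··
█·█·██
·█·███
██████
██·█··
t=9: ·█·█··
··█·██
█··███
·█████
██·█··
t=10: ·█·█··
··█·██
█··██·
·███··
██·█·█
t=11: ·█····
···█·█
█···█·
·███··
██·█·█
t=12: ·█····
·█·█·█
·██·█·
··██··
██·█·█
t=13: ·█····
···█·█
█···█·
·███··
██·█·█
t=14: ·█····
··██·█
█████·
·█·█··
██·█·█
t=15: ██····
████·█
·████·
·█·█··
██·█·█

17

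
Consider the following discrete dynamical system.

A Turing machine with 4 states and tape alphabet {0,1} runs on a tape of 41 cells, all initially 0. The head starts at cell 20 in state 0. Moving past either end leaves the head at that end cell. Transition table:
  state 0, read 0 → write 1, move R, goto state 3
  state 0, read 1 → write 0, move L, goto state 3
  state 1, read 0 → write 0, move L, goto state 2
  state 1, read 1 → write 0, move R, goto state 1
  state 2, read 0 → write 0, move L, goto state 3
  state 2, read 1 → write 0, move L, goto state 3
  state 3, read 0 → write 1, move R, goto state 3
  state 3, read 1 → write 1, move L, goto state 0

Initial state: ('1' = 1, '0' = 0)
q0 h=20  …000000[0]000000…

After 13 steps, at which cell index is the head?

33

gen 0: q0 h=20  …000000[0]000000…
gen 1: q3 h=21  …000001[0]000000…
gen 2: q3 h=22  …000011[0]000000…
gen 3: q3 h=23  …000111[0]000000…
gen 4: q3 h=24  …001111[0]000000…
gen 5: q3 h=25  …011111[0]000000…
gen 6: q3 h=26  …111111[0]000000…
gen 7: q3 h=27  …111111[0]000000…
gen 8: q3 h=28  …111111[0]000000…
gen 9: q3 h=29  …111111[0]000000…
gen 10: q3 h=30  …111111[0]000000…
gen 11: q3 h=31  …111111[0]000000…
gen 12: q3 h=32  …111111[0]000000…
gen 13: q3 h=33  …111111[0]000000…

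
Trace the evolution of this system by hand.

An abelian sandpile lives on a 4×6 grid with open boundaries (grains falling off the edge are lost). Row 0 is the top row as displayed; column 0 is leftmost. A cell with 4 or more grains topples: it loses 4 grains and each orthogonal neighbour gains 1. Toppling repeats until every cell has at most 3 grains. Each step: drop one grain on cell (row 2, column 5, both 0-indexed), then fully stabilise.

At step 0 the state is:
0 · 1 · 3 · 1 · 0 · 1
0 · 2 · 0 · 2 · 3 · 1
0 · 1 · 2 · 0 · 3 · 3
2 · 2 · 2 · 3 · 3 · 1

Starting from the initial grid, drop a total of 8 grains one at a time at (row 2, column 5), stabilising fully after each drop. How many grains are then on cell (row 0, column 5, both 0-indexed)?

2

k=0  0 · 1 · 3 · 1 · 0 · 1
0 · 2 · 0 · 2 · 3 · 1
0 · 1 · 2 · 0 · 3 · 3
2 · 2 · 2 · 3 · 3 · 1
k=1  0 · 1 · 3 · 1 · 1 · 1
0 · 2 · 0 · 3 · 0 · 3
0 · 1 · 2 · 2 · 2 · 1
2 · 2 · 3 · 0 · 1 · 3
k=2  0 · 1 · 3 · 1 · 1 · 1
0 · 2 · 0 · 3 · 0 · 3
0 · 1 · 2 · 2 · 2 · 2
2 · 2 · 3 · 0 · 1 · 3
k=3  0 · 1 · 3 · 1 · 1 · 1
0 · 2 · 0 · 3 · 0 · 3
0 · 1 · 2 · 2 · 2 · 3
2 · 2 · 3 · 0 · 1 · 3
k=4  0 · 1 · 3 · 1 · 1 · 2
0 · 2 · 0 · 3 · 1 · 0
0 · 1 · 2 · 2 · 3 · 2
2 · 2 · 3 · 0 · 2 · 0
k=5  0 · 1 · 3 · 1 · 1 · 2
0 · 2 · 0 · 3 · 1 · 0
0 · 1 · 2 · 2 · 3 · 3
2 · 2 · 3 · 0 · 2 · 0
k=6  0 · 1 · 3 · 1 · 1 · 2
0 · 2 · 0 · 3 · 2 · 1
0 · 1 · 2 · 3 · 0 · 1
2 · 2 · 3 · 0 · 3 · 1
k=7  0 · 1 · 3 · 1 · 1 · 2
0 · 2 · 0 · 3 · 2 · 1
0 · 1 · 2 · 3 · 0 · 2
2 · 2 · 3 · 0 · 3 · 1
k=8  0 · 1 · 3 · 1 · 1 · 2
0 · 2 · 0 · 3 · 2 · 1
0 · 1 · 2 · 3 · 0 · 3
2 · 2 · 3 · 0 · 3 · 1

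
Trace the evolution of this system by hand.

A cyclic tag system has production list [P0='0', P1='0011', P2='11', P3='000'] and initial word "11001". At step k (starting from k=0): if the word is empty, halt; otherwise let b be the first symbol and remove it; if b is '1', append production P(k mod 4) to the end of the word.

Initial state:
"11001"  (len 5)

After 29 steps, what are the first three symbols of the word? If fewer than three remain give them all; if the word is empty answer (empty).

gen 0: "11001"  (len 5)
gen 1: "10010"  (len 5)
gen 2: "00100011"  (len 8)
gen 3: "0100011"  (len 7)
gen 4: "100011"  (len 6)
gen 5: "000110"  (len 6)
gen 6: "00110"  (len 5)
gen 7: "0110"  (len 4)
gen 8: "110"  (len 3)
gen 9: "100"  (len 3)
gen 10: "000011"  (len 6)
gen 11: "00011"  (len 5)
gen 12: "0011"  (len 4)
gen 13: "011"  (len 3)
gen 14: "11"  (len 2)
gen 15: "111"  (len 3)
gen 16: "11000"  (len 5)
gen 17: "10000"  (len 5)
gen 18: "00000011"  (len 8)
gen 19: "0000011"  (len 7)
gen 20: "000011"  (len 6)
gen 21: "00011"  (len 5)
gen 22: "0011"  (len 4)
gen 23: "011"  (len 3)
gen 24: "11"  (len 2)
gen 25: "10"  (len 2)
gen 26: "00011"  (len 5)
gen 27: "0011"  (len 4)
gen 28: "011"  (len 3)
gen 29: "11"  (len 2)

11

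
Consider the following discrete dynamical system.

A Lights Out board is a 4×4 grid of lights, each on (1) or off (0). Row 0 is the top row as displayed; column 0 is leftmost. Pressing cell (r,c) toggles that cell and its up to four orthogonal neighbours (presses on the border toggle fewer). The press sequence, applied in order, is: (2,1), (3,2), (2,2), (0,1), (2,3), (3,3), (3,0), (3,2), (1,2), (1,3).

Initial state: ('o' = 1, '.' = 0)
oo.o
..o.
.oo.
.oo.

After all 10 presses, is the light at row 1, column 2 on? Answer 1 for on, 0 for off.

k=0  oo.o
..o.
.oo.
.oo.
k=1  oo.o
.oo.
o...
..o.
k=2  oo.o
.oo.
o.o.
.o.o
k=3  oo.o
.o..
oo.o
.ooo
k=4  ..oo
....
oo.o
.ooo
k=5  ..oo
...o
ooo.
.oo.
k=6  ..oo
...o
oooo
.o.o
k=7  ..oo
...o
.ooo
o..o
k=8  ..oo
...o
.o.o
ooo.
k=9  ...o
.oo.
.ooo
ooo.
k=10  ....
.o.o
.oo.
ooo.

0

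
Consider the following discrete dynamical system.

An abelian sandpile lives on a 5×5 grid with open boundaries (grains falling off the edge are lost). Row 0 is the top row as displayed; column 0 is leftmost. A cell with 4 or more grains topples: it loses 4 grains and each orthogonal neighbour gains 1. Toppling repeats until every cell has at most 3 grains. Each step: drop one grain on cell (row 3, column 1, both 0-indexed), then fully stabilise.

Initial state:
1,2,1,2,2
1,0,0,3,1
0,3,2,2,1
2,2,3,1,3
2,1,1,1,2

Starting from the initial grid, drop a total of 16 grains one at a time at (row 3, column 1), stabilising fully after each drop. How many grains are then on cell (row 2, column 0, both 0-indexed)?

gen 0: 1,2,1,2,2
1,0,0,3,1
0,3,2,2,1
2,2,3,1,3
2,1,1,1,2
gen 1: 1,2,1,2,2
1,0,0,3,1
0,3,2,2,1
2,3,3,1,3
2,1,1,1,2
gen 2: 1,2,1,2,2
1,1,1,3,1
1,1,0,3,1
3,2,1,2,3
2,2,2,1,2
gen 3: 1,2,1,2,2
1,1,1,3,1
1,1,0,3,1
3,3,1,2,3
2,2,2,1,2
gen 4: 1,2,1,2,2
1,1,1,3,1
2,2,0,3,1
0,1,2,2,3
3,3,2,1,2
gen 5: 1,2,1,2,2
1,1,1,3,1
2,2,0,3,1
0,2,2,2,3
3,3,2,1,2
gen 6: 1,2,1,2,2
1,1,1,3,1
2,2,0,3,1
0,3,2,2,3
3,3,2,1,2
gen 7: 1,2,1,2,2
1,1,1,3,1
2,3,0,3,1
2,1,3,2,3
0,1,3,1,2
gen 8: 1,2,1,2,2
1,1,1,3,1
2,3,0,3,1
2,2,3,2,3
0,1,3,1,2
gen 9: 1,2,1,2,2
1,1,1,3,1
2,3,0,3,1
2,3,3,2,3
0,1,3,1,2
gen 10: 1,2,1,2,2
1,2,1,3,1
3,0,2,3,1
3,2,1,3,3
0,3,0,2,2
gen 11: 1,2,1,2,2
1,2,1,3,1
3,0,2,3,1
3,3,1,3,3
0,3,0,2,2
gen 12: 1,2,1,2,2
2,2,1,3,1
0,2,2,3,1
1,2,2,3,3
2,0,1,2,2
gen 13: 1,2,1,2,2
2,2,1,3,1
0,2,2,3,1
1,3,2,3,3
2,0,1,2,2
gen 14: 1,2,1,2,2
2,2,1,3,1
0,3,2,3,1
2,0,3,3,3
2,1,1,2,2
gen 15: 1,2,1,2,2
2,2,1,3,1
0,3,2,3,1
2,1,3,3,3
2,1,1,2,2
gen 16: 1,2,1,2,2
2,2,1,3,1
0,3,2,3,1
2,2,3,3,3
2,1,1,2,2

0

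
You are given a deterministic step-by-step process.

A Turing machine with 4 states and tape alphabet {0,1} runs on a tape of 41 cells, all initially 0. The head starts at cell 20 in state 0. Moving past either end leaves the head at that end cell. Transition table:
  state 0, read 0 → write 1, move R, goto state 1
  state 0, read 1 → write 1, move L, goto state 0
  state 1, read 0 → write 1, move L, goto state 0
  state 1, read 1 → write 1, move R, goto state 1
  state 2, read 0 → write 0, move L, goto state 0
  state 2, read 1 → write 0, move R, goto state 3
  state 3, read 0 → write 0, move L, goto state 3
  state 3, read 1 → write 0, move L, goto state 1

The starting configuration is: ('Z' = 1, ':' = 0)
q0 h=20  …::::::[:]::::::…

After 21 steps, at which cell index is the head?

[0] q0 h=20  …::::::[:]::::::…
[1] q1 h=21  …:::::Z[:]::::::…
[2] q0 h=20  …::::::[Z]Z:::::…
[3] q0 h=19  …::::::[:]ZZ::::…
[4] q1 h=20  …:::::Z[Z]Z:::::…
[5] q1 h=21  …::::ZZ[Z]::::::…
[6] q1 h=22  …:::ZZZ[:]::::::…
[7] q0 h=21  …::::ZZ[Z]Z:::::…
[8] q0 h=20  …:::::Z[Z]ZZ::::…
[9] q0 h=19  …::::::[Z]ZZZ:::…
[10] q0 h=18  …::::::[:]ZZZZ::…
[11] q1 h=19  …:::::Z[Z]ZZZ:::…
[12] q1 h=20  …::::ZZ[Z]ZZ::::…
[13] q1 h=21  …:::ZZZ[Z]Z:::::…
[14] q1 h=22  …::ZZZZ[Z]::::::…
[15] q1 h=23  …:ZZZZZ[:]::::::…
[16] q0 h=22  …::ZZZZ[Z]Z:::::…
[17] q0 h=21  …:::ZZZ[Z]ZZ::::…
[18] q0 h=20  …::::ZZ[Z]ZZZ:::…
[19] q0 h=19  …:::::Z[Z]ZZZZ::…
[20] q0 h=18  …::::::[Z]ZZZZZ:…
[21] q0 h=17  …::::::[:]ZZZZZZ…

17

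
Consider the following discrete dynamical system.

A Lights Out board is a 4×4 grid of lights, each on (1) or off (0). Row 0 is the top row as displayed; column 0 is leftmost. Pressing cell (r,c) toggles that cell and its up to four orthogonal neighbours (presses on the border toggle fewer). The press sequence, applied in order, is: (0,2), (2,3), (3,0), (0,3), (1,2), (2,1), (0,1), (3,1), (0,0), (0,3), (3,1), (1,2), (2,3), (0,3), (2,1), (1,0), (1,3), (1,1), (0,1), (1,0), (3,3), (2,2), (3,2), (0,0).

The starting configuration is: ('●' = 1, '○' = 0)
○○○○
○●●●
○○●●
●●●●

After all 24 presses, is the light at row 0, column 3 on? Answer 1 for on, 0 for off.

1

k=0  ○○○○
○●●●
○○●●
●●●●
k=1  ○●●●
○●○●
○○●●
●●●●
k=2  ○●●●
○●○○
○○○○
●●●○
k=3  ○●●●
○●○○
●○○○
○○●○
k=4  ○●○○
○●○●
●○○○
○○●○
k=5  ○●●○
○○●○
●○●○
○○●○
k=6  ○●●○
○●●○
○●○○
○●●○
k=7  ●○○○
○○●○
○●○○
○●●○
k=8  ●○○○
○○●○
○○○○
●○○○
k=9  ○●○○
●○●○
○○○○
●○○○
k=10  ○●●●
●○●●
○○○○
●○○○
k=11  ○●●●
●○●●
○●○○
○●●○
k=12  ○●○●
●●○○
○●●○
○●●○
k=13  ○●○●
●●○●
○●○●
○●●●
k=14  ○●●○
●●○○
○●○●
○●●●
k=15  ○●●○
●○○○
●○●●
○○●●
k=16  ●●●○
○●○○
○○●●
○○●●
k=17  ●●●●
○●●●
○○●○
○○●●
k=18  ●○●●
●○○●
○●●○
○○●●
k=19  ○●○●
●●○●
○●●○
○○●●
k=20  ●●○●
○○○●
●●●○
○○●●
k=21  ●●○●
○○○●
●●●●
○○○○
k=22  ●●○●
○○●●
●○○○
○○●○
k=23  ●●○●
○○●●
●○●○
○●○●
k=24  ○○○●
●○●●
●○●○
○●○●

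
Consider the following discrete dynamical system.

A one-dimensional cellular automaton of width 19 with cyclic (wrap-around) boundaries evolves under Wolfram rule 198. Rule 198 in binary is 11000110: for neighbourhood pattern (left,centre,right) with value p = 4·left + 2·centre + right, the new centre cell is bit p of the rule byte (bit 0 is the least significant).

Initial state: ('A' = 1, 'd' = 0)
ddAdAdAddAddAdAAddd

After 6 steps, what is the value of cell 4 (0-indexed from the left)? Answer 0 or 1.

[0] ddAdAdAddAddAdAAddd
[1] dAAdAdAdAAdAAddAddd
[2] AdAdAdAddAddAdAAddd
[3] AdAdAdAdAAdAAddAddA
[4] AdAdAdAddAddAdAAdAd
[5] AdAdAdAdAAdAAddAdAd
[6] AdAdAdAddAddAdAAdAd

1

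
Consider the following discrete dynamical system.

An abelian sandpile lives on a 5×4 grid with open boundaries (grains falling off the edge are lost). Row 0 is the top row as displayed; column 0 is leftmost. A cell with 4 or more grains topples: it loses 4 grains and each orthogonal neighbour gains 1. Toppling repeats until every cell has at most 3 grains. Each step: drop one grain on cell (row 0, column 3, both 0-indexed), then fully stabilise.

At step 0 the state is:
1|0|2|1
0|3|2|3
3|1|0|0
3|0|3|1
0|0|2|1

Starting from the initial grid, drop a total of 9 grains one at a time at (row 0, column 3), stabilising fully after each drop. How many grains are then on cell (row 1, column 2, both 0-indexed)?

1

k=0  1|0|2|1
0|3|2|3
3|1|0|0
3|0|3|1
0|0|2|1
k=1  1|0|2|2
0|3|2|3
3|1|0|0
3|0|3|1
0|0|2|1
k=2  1|0|2|3
0|3|2|3
3|1|0|0
3|0|3|1
0|0|2|1
k=3  1|0|3|1
0|3|3|0
3|1|0|1
3|0|3|1
0|0|2|1
k=4  1|0|3|2
0|3|3|0
3|1|0|1
3|0|3|1
0|0|2|1
k=5  1|0|3|3
0|3|3|0
3|1|0|1
3|0|3|1
0|0|2|1
k=6  1|2|1|1
1|0|1|2
3|2|1|1
3|0|3|1
0|0|2|1
k=7  1|2|1|2
1|0|1|2
3|2|1|1
3|0|3|1
0|0|2|1
k=8  1|2|1|3
1|0|1|2
3|2|1|1
3|0|3|1
0|0|2|1
k=9  1|2|2|0
1|0|1|3
3|2|1|1
3|0|3|1
0|0|2|1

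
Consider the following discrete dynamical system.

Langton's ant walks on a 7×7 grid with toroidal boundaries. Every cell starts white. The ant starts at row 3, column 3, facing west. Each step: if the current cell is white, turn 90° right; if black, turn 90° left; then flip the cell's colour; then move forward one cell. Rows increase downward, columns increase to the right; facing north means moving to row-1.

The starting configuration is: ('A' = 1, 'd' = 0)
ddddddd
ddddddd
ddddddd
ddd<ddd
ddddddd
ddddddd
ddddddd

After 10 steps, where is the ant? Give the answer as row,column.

4,4

[0] ddddddd
ddddddd
ddddddd
ddd<ddd
ddddddd
ddddddd
ddddddd
[1] ddddddd
ddddddd
ddd^ddd
dddAddd
ddddddd
ddddddd
ddddddd
[2] ddddddd
ddddddd
dddA>dd
dddAddd
ddddddd
ddddddd
ddddddd
[3] ddddddd
ddddddd
dddAAdd
dddAvdd
ddddddd
ddddddd
ddddddd
[4] ddddddd
ddddddd
dddAAdd
ddd<Add
ddddddd
ddddddd
ddddddd
[5] ddddddd
ddddddd
dddAAdd
ddddAdd
dddvddd
ddddddd
ddddddd
[6] ddddddd
ddddddd
dddAAdd
ddddAdd
dd<Addd
ddddddd
ddddddd
[7] ddddddd
ddddddd
dddAAdd
dd^dAdd
ddAAddd
ddddddd
ddddddd
[8] ddddddd
ddddddd
dddAAdd
ddA>Add
ddAAddd
ddddddd
ddddddd
[9] ddddddd
ddddddd
dddAAdd
ddAAAdd
ddAvddd
ddddddd
ddddddd
[10] ddddddd
ddddddd
dddAAdd
ddAAAdd
ddAd>dd
ddddddd
ddddddd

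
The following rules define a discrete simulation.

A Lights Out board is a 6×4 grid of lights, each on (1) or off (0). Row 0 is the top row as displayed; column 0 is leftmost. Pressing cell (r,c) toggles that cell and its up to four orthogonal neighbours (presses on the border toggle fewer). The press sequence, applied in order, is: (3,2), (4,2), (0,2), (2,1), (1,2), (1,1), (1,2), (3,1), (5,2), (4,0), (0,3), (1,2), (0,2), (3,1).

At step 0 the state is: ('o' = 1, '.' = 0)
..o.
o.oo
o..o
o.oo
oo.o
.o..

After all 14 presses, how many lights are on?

k=0  ..o.
o.oo
o..o
o.oo
oo.o
.o..
k=1  ..o.
o.oo
o.oo
oo..
oooo
.o..
k=2  ..o.
o.oo
o.oo
ooo.
o...
.oo.
k=3  .o.o
o..o
o.oo
ooo.
o...
.oo.
k=4  .o.o
oo.o
.o.o
o.o.
o...
.oo.
k=5  .ooo
o.o.
.ooo
o.o.
o...
.oo.
k=6  ..oo
.o..
..oo
o.o.
o...
.oo.
k=7  ...o
..oo
...o
o.o.
o...
.oo.
k=8  ...o
..oo
.o.o
.o..
oo..
.oo.
k=9  ...o
..oo
.o.o
.o..
ooo.
...o
k=10  ...o
..oo
.o.o
oo..
..o.
o..o
k=11  ..o.
..o.
.o.o
oo..
..o.
o..o
k=12  ....
.o.o
.ooo
oo..
..o.
o..o
k=13  .ooo
.ooo
.ooo
oo..
..o.
o..o
k=14  .ooo
.ooo
..oo
..o.
.oo.
o..o

13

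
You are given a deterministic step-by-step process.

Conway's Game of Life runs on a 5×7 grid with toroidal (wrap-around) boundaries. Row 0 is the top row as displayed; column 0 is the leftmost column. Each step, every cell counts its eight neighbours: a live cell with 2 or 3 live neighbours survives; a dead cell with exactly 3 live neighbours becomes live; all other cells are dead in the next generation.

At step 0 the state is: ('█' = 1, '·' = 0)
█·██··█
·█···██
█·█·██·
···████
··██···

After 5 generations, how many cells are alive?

12

t=0: █·██··█
·█···██
█·█·██·
···████
··██···
t=1: █··████
·······
███····
·█····█
██·····
t=2: ██··███
··████·
███····
······█
·██·█··
t=3: █·····█
·······
███·███
···█···
·████··
t=4: ████···
·······
███████
······█
█████··
t=5: █···█··
·····█·
███████
·······
····█·█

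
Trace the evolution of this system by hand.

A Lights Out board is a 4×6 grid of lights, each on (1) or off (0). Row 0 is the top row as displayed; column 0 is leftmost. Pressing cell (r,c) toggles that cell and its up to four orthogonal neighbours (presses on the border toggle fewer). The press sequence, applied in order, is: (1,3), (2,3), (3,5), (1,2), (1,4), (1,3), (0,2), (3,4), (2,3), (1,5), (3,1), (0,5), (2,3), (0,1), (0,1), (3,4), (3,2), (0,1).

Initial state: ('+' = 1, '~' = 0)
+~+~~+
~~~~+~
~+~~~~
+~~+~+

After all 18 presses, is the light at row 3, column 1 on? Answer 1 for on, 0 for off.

gen 0: +~+~~+
~~~~+~
~+~~~~
+~~+~+
gen 1: +~++~+
~~++~~
~+~+~~
+~~+~+
gen 2: +~++~+
~~+~~~
~++~+~
+~~~~+
gen 3: +~++~+
~~+~~~
~++~++
+~~~+~
gen 4: +~~+~+
~+~+~~
~+~~++
+~~~+~
gen 5: +~~+++
~+~~++
~+~~~+
+~~~+~
gen 6: +~~~++
~+++~+
~+~+~+
+~~~+~
gen 7: ++++++
~+~+~+
~+~+~+
+~~~+~
gen 8: ++++++
~+~+~+
~+~+++
+~~+~+
gen 9: ++++++
~+~~~+
~++~~+
+~~~~+
gen 10: +++++~
~+~~+~
~++~~~
+~~~~+
gen 11: +++++~
~+~~+~
~~+~~~
~++~~+
gen 12: ++++~+
~+~~++
~~+~~~
~++~~+
gen 13: ++++~+
~+~+++
~~~++~
~+++~+
gen 14: ~~~+~+
~~~+++
~~~++~
~+++~+
gen 15: ++++~+
~+~+++
~~~++~
~+++~+
gen 16: ++++~+
~+~+++
~~~+~~
~++~+~
gen 17: ++++~+
~+~+++
~~++~~
~~~++~
gen 18: ~~~+~+
~~~+++
~~++~~
~~~++~

0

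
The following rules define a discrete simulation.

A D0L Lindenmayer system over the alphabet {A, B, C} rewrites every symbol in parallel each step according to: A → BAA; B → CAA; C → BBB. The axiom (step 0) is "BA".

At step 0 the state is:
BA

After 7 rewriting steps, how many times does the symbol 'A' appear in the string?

t=0: BA
t=1: CAABAA
t=2: BBBBAABAACAABAABAA
t=3: CAACAACAACAABAABAACAABAABAABBBBAABAACAABAABAACAABAABAA
t=4: BBBBAABAABBBBAABAABBBBAABAABBBBAABAACAABAABAACAABAABAABBBB…ABAABBBBAABAACAABAABAACAABAABAABBBBAABAACAABAABAACAABAABAA  (len 162)
t=5: CAACAACAACAABAABAACAABAABAACAACAACAACAABAABAACAABAABAACAAC…ABAABBBBAABAACAABAABAACAABAABAABBBBAABAACAABAABAACAABAABAA  (len 486)
t=6: BBBBAABAABBBBAABAABBBBAABAABBBBAABAACAABAABAACAABAABAABBBB…ABAABBBBAABAACAABAABAACAABAABAABBBBAABAACAABAABAACAABAABAA  (len 1458)
t=7: CAACAACAACAABAABAACAABAABAACAACAACAACAABAABAACAABAABAACAAC…ABAABBBBAABAACAABAABAACAABAABAABBBBAABAACAABAABAACAABAABAA  (len 4374)

2650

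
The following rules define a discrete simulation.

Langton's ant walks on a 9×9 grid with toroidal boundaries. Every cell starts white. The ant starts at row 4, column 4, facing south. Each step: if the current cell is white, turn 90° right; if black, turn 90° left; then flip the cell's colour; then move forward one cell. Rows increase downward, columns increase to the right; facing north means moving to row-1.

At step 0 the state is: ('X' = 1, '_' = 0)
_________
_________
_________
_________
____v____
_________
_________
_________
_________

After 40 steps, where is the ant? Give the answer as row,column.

2,4

k=0  _________
_________
_________
_________
____v____
_________
_________
_________
_________
k=1  _________
_________
_________
_________
___<X____
_________
_________
_________
_________
k=2  _________
_________
_________
___^_____
___XX____
_________
_________
_________
_________
k=3  _________
_________
_________
___X>____
___XX____
_________
_________
_________
_________
k=4  _________
_________
_________
___XX____
___Xv____
_________
_________
_________
_________
k=5  _________
_________
_________
___XX____
___X_>___
_________
_________
_________
_________
k=6  _________
_________
_________
___XX____
___X_X___
_____v___
_________
_________
_________
k=7  _________
_________
_________
___XX____
___X_X___
____<X___
_________
_________
_________
k=8  _________
_________
_________
___XX____
___X^X___
____XX___
_________
_________
_________
k=9  _________
_________
_________
___XX____
___XX>___
____XX___
_________
_________
_________
k=10  _________
_________
_________
___XX^___
___XX____
____XX___
_________
_________
_________
k=11  _________
_________
_________
___XXX>__
___XX____
____XX___
_________
_________
_________
k=12  _________
_________
_________
___XXXX__
___XX_v__
____XX___
_________
_________
_________
k=13  _________
_________
_________
___XXXX__
___XX<X__
____XX___
_________
_________
_________
k=14  _________
_________
_________
___XX^X__
___XXXX__
____XX___
_________
_________
_________
k=15  _________
_________
_________
___X<_X__
___XXXX__
____XX___
_________
_________
_________
k=16  _________
_________
_________
___X__X__
___XvXX__
____XX___
_________
_________
_________
k=17  _________
_________
_________
___X__X__
___X_>X__
____XX___
_________
_________
_________
k=18  _________
_________
_________
___X_^X__
___X__X__
____XX___
_________
_________
_________
k=19  _________
_________
_________
___X_X>__
___X__X__
____XX___
_________
_________
_________
k=20  _________
_________
______^__
___X_X___
___X__X__
____XX___
_________
_________
_________
k=21  _________
_________
______X>_
___X_X___
___X__X__
____XX___
_________
_________
_________
k=22  _________
_________
______XX_
___X_X_v_
___X__X__
____XX___
_________
_________
_________
k=23  _________
_________
______XX_
___X_X<X_
___X__X__
____XX___
_________
_________
_________
k=24  _________
_________
______^X_
___X_XXX_
___X__X__
____XX___
_________
_________
_________
k=25  _________
_________
_____<_X_
___X_XXX_
___X__X__
____XX___
_________
_________
_________
k=26  _________
_____^___
_____X_X_
___X_XXX_
___X__X__
____XX___
_________
_________
_________
k=27  _________
_____X>__
_____X_X_
___X_XXX_
___X__X__
____XX___
_________
_________
_________
k=28  _________
_____XX__
_____XvX_
___X_XXX_
___X__X__
____XX___
_________
_________
_________
k=29  _________
_____XX__
_____<XX_
___X_XXX_
___X__X__
____XX___
_________
_________
_________
k=30  _________
_____XX__
______XX_
___X_vXX_
___X__X__
____XX___
_________
_________
_________
k=31  _________
_____XX__
______XX_
___X__>X_
___X__X__
____XX___
_________
_________
_________
k=32  _________
_____XX__
______^X_
___X___X_
___X__X__
____XX___
_________
_________
_________
k=33  _________
_____XX__
_____<_X_
___X___X_
___X__X__
____XX___
_________
_________
_________
k=34  _________
_____^X__
_____X_X_
___X___X_
___X__X__
____XX___
_________
_________
_________
k=35  _________
____<_X__
_____X_X_
___X___X_
___X__X__
____XX___
_________
_________
_________
k=36  ____^____
____X_X__
_____X_X_
___X___X_
___X__X__
____XX___
_________
_________
_________
k=37  ____X>___
____X_X__
_____X_X_
___X___X_
___X__X__
____XX___
_________
_________
_________
k=38  ____XX___
____XvX__
_____X_X_
___X___X_
___X__X__
____XX___
_________
_________
_________
k=39  ____XX___
____<XX__
_____X_X_
___X___X_
___X__X__
____XX___
_________
_________
_________
k=40  ____XX___
_____XX__
____vX_X_
___X___X_
___X__X__
____XX___
_________
_________
_________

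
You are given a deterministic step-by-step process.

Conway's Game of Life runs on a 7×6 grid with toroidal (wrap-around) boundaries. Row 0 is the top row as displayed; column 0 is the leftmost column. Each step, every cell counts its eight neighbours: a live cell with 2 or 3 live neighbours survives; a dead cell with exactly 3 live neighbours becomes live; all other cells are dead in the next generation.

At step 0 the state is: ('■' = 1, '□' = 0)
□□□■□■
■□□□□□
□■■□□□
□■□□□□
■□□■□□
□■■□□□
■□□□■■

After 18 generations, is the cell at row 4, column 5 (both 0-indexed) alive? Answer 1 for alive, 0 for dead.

t=0: □□□■□■
■□□□□□
□■■□□□
□■□□□□
■□□■□□
□■■□□□
■□□□■■
t=1: □□□□□□
■■■□□□
■■■□□□
■■□□□□
■□□□□□
□■■■■□
■■■■■■
t=2: □□□□■□
■□■□□□
□□□□□■
□□■□□■
■□□■□■
□□□□□□
■□□□□■
t=3: ■■□□□□
□□□□□■
■■□□□■
□□□□□■
■□□□■■
□□□□■□
□□□□□■
t=4: ■□□□□■
□□□□□■
□□□□■■
□■□□□□
■□□□■□
■□□□■□
■□□□□■
t=5: □□□□■□
□□□□□□
■□□□■■
■□□□■□
■■□□□□
■■□□■□
□■□□■□
t=6: □□□□□□
□□□□■□
■□□□■□
□□□□■□
□□□□□□
□□■□□□
■■□■■□
t=7: □□□■■■
□□□□□■
□□□■■□
□□□□□■
□□□□□□
□■■■□□
□■■■□□
t=8: ■□□■□■
□□□□□■
□□□□■■
□□□□■□
□□■□□□
□■□■□□
■■□□□□
t=9: □■□□■■
□□□□□□
□□□□■■
□□□■■■
□□■■□□
■■□□□□
□■□□■■
t=10: □□□□■■
■□□□□□
□□□■□■
□□■□□■
■■■■□■
■■□■■■
□■■□■□
t=11: ■■□■■■
■□□□□□
■□□□■■
□□□□□■
□□□□□□
□□□□□□
□■■□□□
t=12: □□□■■■
□□□■□□
■□□□■□
■□□□■■
□□□□□□
□□□□□□
□■■■■■
t=13: ■□□□□■
□□□■□□
■□□■■□
■□□□■□
□□□□□■
□□■■■□
■□■□□■
t=14: ■■□□■■
■□□■□□
□□□■■□
■□□■■□
□□□□□■
■■■■■□
■□■□□□
t=15: □□■■■□
■■■■□□
□□■□□□
□□□■□□
□□□□□□
■□■■■□
□□□□□□
t=16: □□□□■□
□□□□■□
□□□□□□
□□□□□□
□□■□■□
□□□■□□
□■□□□■
t=17: □□□□■■
□□□□□□
□□□□□□
□□□□□□
□□□■□□
□□■■■□
□□□□■□
t=18: □□□□■■
□□□□□□
□□□□□□
□□□□□□
□□■■■□
□□■□■□
□□□□□□

0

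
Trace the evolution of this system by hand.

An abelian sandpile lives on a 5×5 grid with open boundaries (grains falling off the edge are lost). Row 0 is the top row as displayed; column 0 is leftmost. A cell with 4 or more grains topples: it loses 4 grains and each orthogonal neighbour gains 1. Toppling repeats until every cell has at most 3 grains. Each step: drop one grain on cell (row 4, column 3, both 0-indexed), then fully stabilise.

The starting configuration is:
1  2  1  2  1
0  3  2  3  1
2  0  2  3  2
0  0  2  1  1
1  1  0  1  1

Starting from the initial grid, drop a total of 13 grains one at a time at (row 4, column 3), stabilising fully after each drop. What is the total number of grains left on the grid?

gen 0: 1  2  1  2  1
0  3  2  3  1
2  0  2  3  2
0  0  2  1  1
1  1  0  1  1
gen 1: 1  2  1  2  1
0  3  2  3  1
2  0  2  3  2
0  0  2  1  1
1  1  0  2  1
gen 2: 1  2  1  2  1
0  3  2  3  1
2  0  2  3  2
0  0  2  1  1
1  1  0  3  1
gen 3: 1  2  1  2  1
0  3  2  3  1
2  0  2  3  2
0  0  2  2  1
1  1  1  0  2
gen 4: 1  2  1  2  1
0  3  2  3  1
2  0  2  3  2
0  0  2  2  1
1  1  1  1  2
gen 5: 1  2  1  2  1
0  3  2  3  1
2  0  2  3  2
0  0  2  2  1
1  1  1  2  2
gen 6: 1  2  1  2  1
0  3  2  3  1
2  0  2  3  2
0  0  2  2  1
1  1  1  3  2
gen 7: 1  2  1  2  1
0  3  2  3  1
2  0  2  3  2
0  0  2  3  1
1  1  2  0  3
gen 8: 1  2  1  2  1
0  3  2  3  1
2  0  2  3  2
0  0  2  3  1
1  1  2  1  3
gen 9: 1  2  1  2  1
0  3  2  3  1
2  0  2  3  2
0  0  2  3  1
1  1  2  2  3
gen 10: 1  2  1  2  1
0  3  2  3  1
2  0  2  3  2
0  0  2  3  1
1  1  2  3  3
gen 11: 1  2  1  3  1
0  3  3  0  2
2  0  3  1  3
0  0  3  1  3
1  1  3  2  0
gen 12: 1  2  1  3  1
0  3  3  0  2
2  0  3  1  3
0  0  3  1  3
1  1  3  3  0
gen 13: 1  3  2  3  1
1  0  1  1  2
2  2  1  2  3
0  1  1  3  3
1  2  1  1  1

39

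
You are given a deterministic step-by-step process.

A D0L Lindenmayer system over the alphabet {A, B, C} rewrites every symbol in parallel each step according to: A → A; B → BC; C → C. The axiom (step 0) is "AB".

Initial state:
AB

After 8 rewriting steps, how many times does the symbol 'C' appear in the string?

gen 0: AB
gen 1: ABC
gen 2: ABCC
gen 3: ABCCC
gen 4: ABCCCC
gen 5: ABCCCCC
gen 6: ABCCCCCC
gen 7: ABCCCCCCC
gen 8: ABCCCCCCCC

8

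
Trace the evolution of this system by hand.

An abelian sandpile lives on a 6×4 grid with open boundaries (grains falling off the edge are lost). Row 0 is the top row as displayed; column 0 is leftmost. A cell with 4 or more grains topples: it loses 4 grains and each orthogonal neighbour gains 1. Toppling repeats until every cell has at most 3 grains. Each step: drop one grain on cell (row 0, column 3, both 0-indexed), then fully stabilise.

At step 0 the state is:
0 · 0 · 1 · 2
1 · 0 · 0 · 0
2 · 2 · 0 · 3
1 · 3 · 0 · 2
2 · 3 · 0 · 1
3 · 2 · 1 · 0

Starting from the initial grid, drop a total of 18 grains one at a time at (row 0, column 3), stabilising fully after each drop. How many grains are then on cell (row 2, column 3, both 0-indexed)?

0

gen 0: 0 · 0 · 1 · 2
1 · 0 · 0 · 0
2 · 2 · 0 · 3
1 · 3 · 0 · 2
2 · 3 · 0 · 1
3 · 2 · 1 · 0
gen 1: 0 · 0 · 1 · 3
1 · 0 · 0 · 0
2 · 2 · 0 · 3
1 · 3 · 0 · 2
2 · 3 · 0 · 1
3 · 2 · 1 · 0
gen 2: 0 · 0 · 2 · 0
1 · 0 · 0 · 1
2 · 2 · 0 · 3
1 · 3 · 0 · 2
2 · 3 · 0 · 1
3 · 2 · 1 · 0
gen 3: 0 · 0 · 2 · 1
1 · 0 · 0 · 1
2 · 2 · 0 · 3
1 · 3 · 0 · 2
2 · 3 · 0 · 1
3 · 2 · 1 · 0
gen 4: 0 · 0 · 2 · 2
1 · 0 · 0 · 1
2 · 2 · 0 · 3
1 · 3 · 0 · 2
2 · 3 · 0 · 1
3 · 2 · 1 · 0
gen 5: 0 · 0 · 2 · 3
1 · 0 · 0 · 1
2 · 2 · 0 · 3
1 · 3 · 0 · 2
2 · 3 · 0 · 1
3 · 2 · 1 · 0
gen 6: 0 · 0 · 3 · 0
1 · 0 · 0 · 2
2 · 2 · 0 · 3
1 · 3 · 0 · 2
2 · 3 · 0 · 1
3 · 2 · 1 · 0
gen 7: 0 · 0 · 3 · 1
1 · 0 · 0 · 2
2 · 2 · 0 · 3
1 · 3 · 0 · 2
2 · 3 · 0 · 1
3 · 2 · 1 · 0
gen 8: 0 · 0 · 3 · 2
1 · 0 · 0 · 2
2 · 2 · 0 · 3
1 · 3 · 0 · 2
2 · 3 · 0 · 1
3 · 2 · 1 · 0
gen 9: 0 · 0 · 3 · 3
1 · 0 · 0 · 2
2 · 2 · 0 · 3
1 · 3 · 0 · 2
2 · 3 · 0 · 1
3 · 2 · 1 · 0
gen 10: 0 · 1 · 0 · 1
1 · 0 · 1 · 3
2 · 2 · 0 · 3
1 · 3 · 0 · 2
2 · 3 · 0 · 1
3 · 2 · 1 · 0
gen 11: 0 · 1 · 0 · 2
1 · 0 · 1 · 3
2 · 2 · 0 · 3
1 · 3 · 0 · 2
2 · 3 · 0 · 1
3 · 2 · 1 · 0
gen 12: 0 · 1 · 0 · 3
1 · 0 · 1 · 3
2 · 2 · 0 · 3
1 · 3 · 0 · 2
2 · 3 · 0 · 1
3 · 2 · 1 · 0
gen 13: 0 · 1 · 1 · 1
1 · 0 · 2 · 1
2 · 2 · 1 · 0
1 · 3 · 0 · 3
2 · 3 · 0 · 1
3 · 2 · 1 · 0
gen 14: 0 · 1 · 1 · 2
1 · 0 · 2 · 1
2 · 2 · 1 · 0
1 · 3 · 0 · 3
2 · 3 · 0 · 1
3 · 2 · 1 · 0
gen 15: 0 · 1 · 1 · 3
1 · 0 · 2 · 1
2 · 2 · 1 · 0
1 · 3 · 0 · 3
2 · 3 · 0 · 1
3 · 2 · 1 · 0
gen 16: 0 · 1 · 2 · 0
1 · 0 · 2 · 2
2 · 2 · 1 · 0
1 · 3 · 0 · 3
2 · 3 · 0 · 1
3 · 2 · 1 · 0
gen 17: 0 · 1 · 2 · 1
1 · 0 · 2 · 2
2 · 2 · 1 · 0
1 · 3 · 0 · 3
2 · 3 · 0 · 1
3 · 2 · 1 · 0
gen 18: 0 · 1 · 2 · 2
1 · 0 · 2 · 2
2 · 2 · 1 · 0
1 · 3 · 0 · 3
2 · 3 · 0 · 1
3 · 2 · 1 · 0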